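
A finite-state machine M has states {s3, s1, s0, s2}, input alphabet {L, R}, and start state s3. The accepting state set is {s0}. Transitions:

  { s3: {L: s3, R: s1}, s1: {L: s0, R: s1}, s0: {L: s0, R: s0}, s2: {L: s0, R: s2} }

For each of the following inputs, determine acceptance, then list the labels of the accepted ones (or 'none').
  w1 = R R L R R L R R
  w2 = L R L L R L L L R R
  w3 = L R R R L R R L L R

w1:
  start at s3
  read 'R': s3 → s1
  read 'R': s1 → s1
  read 'L': s1 → s0
  read 'R': s0 → s0
  read 'R': s0 → s0
  read 'L': s0 → s0
  read 'R': s0 → s0
  read 'R': s0 → s0
  end s0, accepted
w2:
  start at s3
  read 'L': s3 → s3
  read 'R': s3 → s1
  read 'L': s1 → s0
  read 'L': s0 → s0
  read 'R': s0 → s0
  read 'L': s0 → s0
  read 'L': s0 → s0
  read 'L': s0 → s0
  read 'R': s0 → s0
  read 'R': s0 → s0
  end s0, accepted
w3:
  start at s3
  read 'L': s3 → s3
  read 'R': s3 → s1
  read 'R': s1 → s1
  read 'R': s1 → s1
  read 'L': s1 → s0
  read 'R': s0 → s0
  read 'R': s0 → s0
  read 'L': s0 → s0
  read 'L': s0 → s0
  read 'R': s0 → s0
  end s0, accepted

w1, w2, w3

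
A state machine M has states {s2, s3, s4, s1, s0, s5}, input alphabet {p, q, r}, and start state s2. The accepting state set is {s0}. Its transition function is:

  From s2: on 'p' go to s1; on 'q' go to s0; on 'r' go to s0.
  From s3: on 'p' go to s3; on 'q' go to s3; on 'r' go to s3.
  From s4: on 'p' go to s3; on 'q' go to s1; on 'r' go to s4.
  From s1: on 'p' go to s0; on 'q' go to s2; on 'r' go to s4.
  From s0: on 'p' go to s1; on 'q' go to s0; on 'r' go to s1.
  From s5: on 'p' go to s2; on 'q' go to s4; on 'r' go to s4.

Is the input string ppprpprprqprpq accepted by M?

No

start at s2
read 'p': s2 → s1
read 'p': s1 → s0
read 'p': s0 → s1
read 'r': s1 → s4
read 'p': s4 → s3
read 'p': s3 → s3
read 'r': s3 → s3
read 'p': s3 → s3
read 'r': s3 → s3
read 'q': s3 → s3
read 'p': s3 → s3
read 'r': s3 → s3
read 'p': s3 → s3
read 'q': s3 → s3
End state s3 is not accepting.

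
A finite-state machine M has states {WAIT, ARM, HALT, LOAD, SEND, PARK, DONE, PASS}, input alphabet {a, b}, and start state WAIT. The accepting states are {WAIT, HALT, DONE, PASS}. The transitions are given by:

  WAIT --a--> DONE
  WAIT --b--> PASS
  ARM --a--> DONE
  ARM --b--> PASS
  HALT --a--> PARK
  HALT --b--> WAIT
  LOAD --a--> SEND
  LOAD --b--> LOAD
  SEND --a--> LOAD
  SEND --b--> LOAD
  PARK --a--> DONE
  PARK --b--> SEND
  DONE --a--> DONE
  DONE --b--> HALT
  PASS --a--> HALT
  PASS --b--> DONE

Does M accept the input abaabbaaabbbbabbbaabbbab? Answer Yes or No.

No

start at WAIT
read 'a': WAIT → DONE
read 'b': DONE → HALT
read 'a': HALT → PARK
read 'a': PARK → DONE
read 'b': DONE → HALT
read 'b': HALT → WAIT
read 'a': WAIT → DONE
read 'a': DONE → DONE
read 'a': DONE → DONE
read 'b': DONE → HALT
read 'b': HALT → WAIT
read 'b': WAIT → PASS
read 'b': PASS → DONE
read 'a': DONE → DONE
read 'b': DONE → HALT
read 'b': HALT → WAIT
read 'b': WAIT → PASS
read 'a': PASS → HALT
read 'a': HALT → PARK
read 'b': PARK → SEND
read 'b': SEND → LOAD
read 'b': LOAD → LOAD
read 'a': LOAD → SEND
read 'b': SEND → LOAD
End state LOAD is not accepting.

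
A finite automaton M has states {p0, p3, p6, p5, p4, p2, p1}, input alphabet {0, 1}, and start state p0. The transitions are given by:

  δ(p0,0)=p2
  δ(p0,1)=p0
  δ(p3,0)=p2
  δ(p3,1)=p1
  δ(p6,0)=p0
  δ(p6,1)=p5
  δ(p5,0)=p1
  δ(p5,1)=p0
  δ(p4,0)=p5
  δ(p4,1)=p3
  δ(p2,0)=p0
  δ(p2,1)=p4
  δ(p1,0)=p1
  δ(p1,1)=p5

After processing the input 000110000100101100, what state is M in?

p0

start at p0
read '0': p0 → p2
read '0': p2 → p0
read '0': p0 → p2
read '1': p2 → p4
read '1': p4 → p3
read '0': p3 → p2
read '0': p2 → p0
read '0': p0 → p2
read '0': p2 → p0
read '1': p0 → p0
read '0': p0 → p2
read '0': p2 → p0
read '1': p0 → p0
read '0': p0 → p2
read '1': p2 → p4
read '1': p4 → p3
read '0': p3 → p2
read '0': p2 → p0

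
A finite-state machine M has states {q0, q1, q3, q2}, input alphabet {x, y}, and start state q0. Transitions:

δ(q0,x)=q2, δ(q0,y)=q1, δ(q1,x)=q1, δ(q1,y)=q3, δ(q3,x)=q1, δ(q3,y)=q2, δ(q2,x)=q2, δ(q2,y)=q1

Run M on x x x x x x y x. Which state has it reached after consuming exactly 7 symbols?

start at q0
read 'x': q0 → q2
read 'x': q2 → q2
read 'x': q2 → q2
read 'x': q2 → q2
read 'x': q2 → q2
read 'x': q2 → q2
read 'y': q2 → q1
After 7 symbols: q1.

q1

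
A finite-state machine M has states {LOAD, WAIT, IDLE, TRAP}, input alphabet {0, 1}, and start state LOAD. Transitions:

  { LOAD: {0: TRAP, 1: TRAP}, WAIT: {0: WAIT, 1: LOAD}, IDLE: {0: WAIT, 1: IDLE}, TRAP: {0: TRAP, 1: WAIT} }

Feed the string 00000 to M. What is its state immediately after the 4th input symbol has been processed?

start at LOAD
read '0': LOAD → TRAP
read '0': TRAP → TRAP
read '0': TRAP → TRAP
read '0': TRAP → TRAP
After 4 symbols: TRAP.

TRAP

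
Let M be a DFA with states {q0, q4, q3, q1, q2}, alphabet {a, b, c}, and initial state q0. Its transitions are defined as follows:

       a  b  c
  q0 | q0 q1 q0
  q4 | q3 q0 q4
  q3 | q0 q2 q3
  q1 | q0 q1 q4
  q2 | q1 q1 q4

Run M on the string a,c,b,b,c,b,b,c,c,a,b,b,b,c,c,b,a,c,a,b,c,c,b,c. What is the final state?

q0

start at q0
read 'a': q0 → q0
read 'c': q0 → q0
read 'b': q0 → q1
read 'b': q1 → q1
read 'c': q1 → q4
read 'b': q4 → q0
read 'b': q0 → q1
read 'c': q1 → q4
read 'c': q4 → q4
read 'a': q4 → q3
read 'b': q3 → q2
read 'b': q2 → q1
read 'b': q1 → q1
read 'c': q1 → q4
read 'c': q4 → q4
read 'b': q4 → q0
read 'a': q0 → q0
read 'c': q0 → q0
read 'a': q0 → q0
read 'b': q0 → q1
read 'c': q1 → q4
read 'c': q4 → q4
read 'b': q4 → q0
read 'c': q0 → q0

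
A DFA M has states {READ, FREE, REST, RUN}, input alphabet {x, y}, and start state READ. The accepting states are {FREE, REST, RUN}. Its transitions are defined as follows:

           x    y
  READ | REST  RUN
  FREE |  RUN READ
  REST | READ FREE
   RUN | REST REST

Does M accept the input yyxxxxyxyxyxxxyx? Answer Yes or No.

READ → RUN → REST → READ → REST → READ → REST → FREE → RUN → REST → READ → RUN → REST → READ → REST → FREE → RUN
End state RUN is accepting.

Yes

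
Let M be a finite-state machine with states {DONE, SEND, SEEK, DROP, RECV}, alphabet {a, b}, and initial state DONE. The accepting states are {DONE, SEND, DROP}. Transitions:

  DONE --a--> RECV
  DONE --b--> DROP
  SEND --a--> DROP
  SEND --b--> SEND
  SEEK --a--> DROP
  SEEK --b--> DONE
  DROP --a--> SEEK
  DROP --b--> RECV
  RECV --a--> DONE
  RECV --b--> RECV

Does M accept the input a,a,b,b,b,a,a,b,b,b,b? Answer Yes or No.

start at DONE
read 'a': DONE → RECV
read 'a': RECV → DONE
read 'b': DONE → DROP
read 'b': DROP → RECV
read 'b': RECV → RECV
read 'a': RECV → DONE
read 'a': DONE → RECV
read 'b': RECV → RECV
read 'b': RECV → RECV
read 'b': RECV → RECV
read 'b': RECV → RECV
End state RECV is not accepting.

No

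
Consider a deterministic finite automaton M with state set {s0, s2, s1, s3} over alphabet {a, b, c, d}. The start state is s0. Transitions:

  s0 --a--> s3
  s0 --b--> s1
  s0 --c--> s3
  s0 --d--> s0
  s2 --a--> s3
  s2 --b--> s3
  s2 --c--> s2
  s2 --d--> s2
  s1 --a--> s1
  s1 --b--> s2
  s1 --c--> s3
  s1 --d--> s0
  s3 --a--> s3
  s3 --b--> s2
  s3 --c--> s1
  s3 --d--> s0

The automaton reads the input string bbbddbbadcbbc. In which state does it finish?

s1

Trace: s0 -b-> s1 -b-> s2 -b-> s3 -d-> s0 -d-> s0 -b-> s1 -b-> s2 -a-> s3 -d-> s0 -c-> s3 -b-> s2 -b-> s3 -c-> s1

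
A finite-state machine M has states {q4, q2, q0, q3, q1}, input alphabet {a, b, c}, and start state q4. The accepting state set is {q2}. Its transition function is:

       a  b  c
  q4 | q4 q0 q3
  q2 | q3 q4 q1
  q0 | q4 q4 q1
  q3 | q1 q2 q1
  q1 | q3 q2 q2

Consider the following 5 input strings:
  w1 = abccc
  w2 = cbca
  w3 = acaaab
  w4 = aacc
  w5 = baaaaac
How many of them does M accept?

w1: q4 → q4 → q0 → q1 → q2 → q1  → end q1, rejected
w2: q4 → q3 → q2 → q1 → q3  → end q3, rejected
w3: q4 → q4 → q3 → q1 → q3 → q1 → q2  → end q2, accepted
w4: q4 → q4 → q4 → q3 → q1  → end q1, rejected
w5: q4 → q0 → q4 → q4 → q4 → q4 → q4 → q3  → end q3, rejected

1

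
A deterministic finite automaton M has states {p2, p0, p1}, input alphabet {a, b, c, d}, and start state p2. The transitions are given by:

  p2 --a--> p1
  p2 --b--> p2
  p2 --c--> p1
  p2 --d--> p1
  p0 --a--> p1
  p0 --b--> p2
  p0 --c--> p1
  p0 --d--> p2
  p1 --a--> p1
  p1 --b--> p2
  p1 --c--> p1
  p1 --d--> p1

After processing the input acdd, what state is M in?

p1

start at p2
read 'a': p2 → p1
read 'c': p1 → p1
read 'd': p1 → p1
read 'd': p1 → p1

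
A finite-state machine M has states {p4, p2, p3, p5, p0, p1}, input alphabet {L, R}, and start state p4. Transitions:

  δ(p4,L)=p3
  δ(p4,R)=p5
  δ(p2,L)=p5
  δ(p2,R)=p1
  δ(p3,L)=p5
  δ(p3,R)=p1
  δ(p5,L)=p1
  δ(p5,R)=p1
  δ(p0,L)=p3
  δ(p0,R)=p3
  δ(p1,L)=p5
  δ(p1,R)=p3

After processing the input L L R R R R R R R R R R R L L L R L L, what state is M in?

p4 → p3 → p5 → p1 → p3 → p1 → p3 → p1 → p3 → p1 → p3 → p1 → p3 → p1 → p5 → p1 → p5 → p1 → p5 → p1

p1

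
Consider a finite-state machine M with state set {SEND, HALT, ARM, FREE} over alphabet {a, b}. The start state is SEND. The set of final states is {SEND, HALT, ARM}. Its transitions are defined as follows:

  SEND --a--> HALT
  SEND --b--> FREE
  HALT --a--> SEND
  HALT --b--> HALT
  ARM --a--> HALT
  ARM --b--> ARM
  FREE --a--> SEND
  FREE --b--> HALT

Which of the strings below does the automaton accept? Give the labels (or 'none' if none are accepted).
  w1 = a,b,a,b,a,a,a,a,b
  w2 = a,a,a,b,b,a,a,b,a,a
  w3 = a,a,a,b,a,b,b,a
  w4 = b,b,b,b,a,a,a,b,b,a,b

w1, w2, w3

w1: SEND → HALT → HALT → SEND → FREE → SEND → HALT → SEND → HALT → HALT  → end HALT, accepted
w2: SEND → HALT → SEND → HALT → HALT → HALT → SEND → HALT → HALT → SEND → HALT  → end HALT, accepted
w3: SEND → HALT → SEND → HALT → HALT → SEND → FREE → HALT → SEND  → end SEND, accepted
w4: SEND → FREE → HALT → HALT → HALT → SEND → HALT → SEND → FREE → HALT → SEND → FREE  → end FREE, rejected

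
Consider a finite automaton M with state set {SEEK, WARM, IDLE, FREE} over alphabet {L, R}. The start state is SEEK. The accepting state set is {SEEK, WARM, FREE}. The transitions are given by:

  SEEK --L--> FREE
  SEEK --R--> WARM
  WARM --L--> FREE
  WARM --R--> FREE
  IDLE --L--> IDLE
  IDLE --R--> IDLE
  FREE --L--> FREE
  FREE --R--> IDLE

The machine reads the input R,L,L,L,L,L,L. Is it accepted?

Yes

start at SEEK
read 'R': SEEK → WARM
read 'L': WARM → FREE
read 'L': FREE → FREE
read 'L': FREE → FREE
read 'L': FREE → FREE
read 'L': FREE → FREE
read 'L': FREE → FREE
End state FREE is accepting.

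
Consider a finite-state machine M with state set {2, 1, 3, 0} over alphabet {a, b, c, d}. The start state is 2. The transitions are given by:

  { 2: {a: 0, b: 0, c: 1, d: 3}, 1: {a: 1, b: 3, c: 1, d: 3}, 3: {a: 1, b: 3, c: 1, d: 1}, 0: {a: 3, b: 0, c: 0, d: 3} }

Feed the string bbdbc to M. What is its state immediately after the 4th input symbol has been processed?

2 → 0 → 0 → 3 → 3
After 4 symbols: 3.

3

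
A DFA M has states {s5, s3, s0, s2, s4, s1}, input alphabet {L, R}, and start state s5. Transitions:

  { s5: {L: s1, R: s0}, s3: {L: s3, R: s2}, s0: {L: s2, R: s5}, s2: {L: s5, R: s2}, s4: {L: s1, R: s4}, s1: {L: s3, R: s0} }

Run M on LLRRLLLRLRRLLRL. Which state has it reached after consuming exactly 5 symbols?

s5

s5 → s1 → s3 → s2 → s2 → s5
After 5 symbols: s5.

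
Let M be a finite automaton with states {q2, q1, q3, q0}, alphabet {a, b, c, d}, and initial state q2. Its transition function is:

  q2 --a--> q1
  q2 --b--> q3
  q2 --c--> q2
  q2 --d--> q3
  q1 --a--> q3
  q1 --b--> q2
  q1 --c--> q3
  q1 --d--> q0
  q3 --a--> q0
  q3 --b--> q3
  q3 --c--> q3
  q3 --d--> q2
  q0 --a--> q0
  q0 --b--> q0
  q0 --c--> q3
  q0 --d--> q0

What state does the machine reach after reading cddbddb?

Trace: q2 -c-> q2 -d-> q3 -d-> q2 -b-> q3 -d-> q2 -d-> q3 -b-> q3

q3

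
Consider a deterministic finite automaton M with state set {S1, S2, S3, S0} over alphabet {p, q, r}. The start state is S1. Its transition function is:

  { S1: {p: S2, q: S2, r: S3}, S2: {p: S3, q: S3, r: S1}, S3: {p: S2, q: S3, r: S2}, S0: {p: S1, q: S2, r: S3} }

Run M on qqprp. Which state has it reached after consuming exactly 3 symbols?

S1 → S2 → S3 → S2
After 3 symbols: S2.

S2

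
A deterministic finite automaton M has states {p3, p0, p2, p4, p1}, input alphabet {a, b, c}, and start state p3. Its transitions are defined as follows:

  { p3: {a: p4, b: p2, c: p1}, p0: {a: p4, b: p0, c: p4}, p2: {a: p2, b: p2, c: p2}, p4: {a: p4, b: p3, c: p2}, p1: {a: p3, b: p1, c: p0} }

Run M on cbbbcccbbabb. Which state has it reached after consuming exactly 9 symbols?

Trace: p3 -c-> p1 -b-> p1 -b-> p1 -b-> p1 -c-> p0 -c-> p4 -c-> p2 -b-> p2 -b-> p2
After 9 symbols: p2.

p2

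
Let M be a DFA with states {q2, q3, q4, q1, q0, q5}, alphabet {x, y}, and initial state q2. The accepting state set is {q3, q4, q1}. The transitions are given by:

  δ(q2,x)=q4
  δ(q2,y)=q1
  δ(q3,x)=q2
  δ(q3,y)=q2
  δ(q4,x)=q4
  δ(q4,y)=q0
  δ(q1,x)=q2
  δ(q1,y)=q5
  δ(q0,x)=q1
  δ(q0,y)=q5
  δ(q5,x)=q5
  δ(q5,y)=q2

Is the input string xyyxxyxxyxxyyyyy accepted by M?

No

start at q2
read 'x': q2 → q4
read 'y': q4 → q0
read 'y': q0 → q5
read 'x': q5 → q5
read 'x': q5 → q5
read 'y': q5 → q2
read 'x': q2 → q4
read 'x': q4 → q4
read 'y': q4 → q0
read 'x': q0 → q1
read 'x': q1 → q2
read 'y': q2 → q1
read 'y': q1 → q5
read 'y': q5 → q2
read 'y': q2 → q1
read 'y': q1 → q5
End state q5 is not accepting.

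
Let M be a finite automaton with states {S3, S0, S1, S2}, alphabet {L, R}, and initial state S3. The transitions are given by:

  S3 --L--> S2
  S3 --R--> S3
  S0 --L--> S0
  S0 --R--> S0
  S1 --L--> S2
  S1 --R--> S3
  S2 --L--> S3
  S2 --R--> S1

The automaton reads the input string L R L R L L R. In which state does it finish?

start at S3
read 'L': S3 → S2
read 'R': S2 → S1
read 'L': S1 → S2
read 'R': S2 → S1
read 'L': S1 → S2
read 'L': S2 → S3
read 'R': S3 → S3

S3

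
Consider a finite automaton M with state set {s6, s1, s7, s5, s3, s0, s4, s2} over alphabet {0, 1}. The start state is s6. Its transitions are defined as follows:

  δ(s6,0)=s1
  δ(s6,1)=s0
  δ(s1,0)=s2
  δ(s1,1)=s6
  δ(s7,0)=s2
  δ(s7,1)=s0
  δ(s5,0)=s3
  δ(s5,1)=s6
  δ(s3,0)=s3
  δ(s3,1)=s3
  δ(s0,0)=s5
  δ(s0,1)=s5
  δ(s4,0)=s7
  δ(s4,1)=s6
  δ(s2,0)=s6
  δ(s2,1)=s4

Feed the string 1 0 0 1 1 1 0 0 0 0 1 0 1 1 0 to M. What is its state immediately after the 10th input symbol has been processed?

s3

s6 → s0 → s5 → s3 → s3 → s3 → s3 → s3 → s3 → s3 → s3
After 10 symbols: s3.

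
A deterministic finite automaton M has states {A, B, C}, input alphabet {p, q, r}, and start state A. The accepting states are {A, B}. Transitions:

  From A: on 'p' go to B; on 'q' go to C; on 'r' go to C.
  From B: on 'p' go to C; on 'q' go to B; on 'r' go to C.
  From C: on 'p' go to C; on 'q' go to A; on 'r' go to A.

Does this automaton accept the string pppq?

Yes

Trace: A -p-> B -p-> C -p-> C -q-> A
End state A is accepting.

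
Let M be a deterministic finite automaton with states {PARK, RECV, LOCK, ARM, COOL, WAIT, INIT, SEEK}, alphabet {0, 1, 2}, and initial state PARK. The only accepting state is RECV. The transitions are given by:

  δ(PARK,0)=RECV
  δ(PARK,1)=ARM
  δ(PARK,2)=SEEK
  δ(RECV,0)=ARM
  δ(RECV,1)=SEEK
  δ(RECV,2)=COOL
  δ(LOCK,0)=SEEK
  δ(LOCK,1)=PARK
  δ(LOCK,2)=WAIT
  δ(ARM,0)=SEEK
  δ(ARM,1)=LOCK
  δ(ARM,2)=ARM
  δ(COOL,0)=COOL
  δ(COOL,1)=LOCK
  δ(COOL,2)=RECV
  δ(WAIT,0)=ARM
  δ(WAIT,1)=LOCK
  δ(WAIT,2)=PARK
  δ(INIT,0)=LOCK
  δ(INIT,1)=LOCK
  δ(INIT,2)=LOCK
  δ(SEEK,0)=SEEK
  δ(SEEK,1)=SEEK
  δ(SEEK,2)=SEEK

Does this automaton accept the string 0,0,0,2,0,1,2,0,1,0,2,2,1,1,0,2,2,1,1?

No

Trace: PARK -0-> RECV -0-> ARM -0-> SEEK -2-> SEEK -0-> SEEK -1-> SEEK -2-> SEEK -0-> SEEK -1-> SEEK -0-> SEEK -2-> SEEK -2-> SEEK -1-> SEEK -1-> SEEK -0-> SEEK -2-> SEEK -2-> SEEK -1-> SEEK -1-> SEEK
End state SEEK is not accepting.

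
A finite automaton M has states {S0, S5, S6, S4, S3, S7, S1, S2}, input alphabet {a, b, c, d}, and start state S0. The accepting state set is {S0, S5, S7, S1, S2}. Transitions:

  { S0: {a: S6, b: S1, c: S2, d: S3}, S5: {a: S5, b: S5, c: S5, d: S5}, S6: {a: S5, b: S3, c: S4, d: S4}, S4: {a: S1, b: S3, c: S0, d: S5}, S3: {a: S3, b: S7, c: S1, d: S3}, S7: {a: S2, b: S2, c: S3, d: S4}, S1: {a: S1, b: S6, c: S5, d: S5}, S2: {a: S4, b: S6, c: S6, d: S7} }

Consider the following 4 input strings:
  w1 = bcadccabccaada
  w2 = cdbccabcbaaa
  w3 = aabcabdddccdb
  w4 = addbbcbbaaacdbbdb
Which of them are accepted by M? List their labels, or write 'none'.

w1:
  start at S0
  read 'b': S0 → S1
  read 'c': S1 → S5
  read 'a': S5 → S5
  read 'd': S5 → S5
  read 'c': S5 → S5
  read 'c': S5 → S5
  read 'a': S5 → S5
  read 'b': S5 → S5
  read 'c': S5 → S5
  read 'c': S5 → S5
  read 'a': S5 → S5
  read 'a': S5 → S5
  read 'd': S5 → S5
  read 'a': S5 → S5
  end S5, accepted
w2:
  start at S0
  read 'c': S0 → S2
  read 'd': S2 → S7
  read 'b': S7 → S2
  read 'c': S2 → S6
  read 'c': S6 → S4
  read 'a': S4 → S1
  read 'b': S1 → S6
  read 'c': S6 → S4
  read 'b': S4 → S3
  read 'a': S3 → S3
  read 'a': S3 → S3
  read 'a': S3 → S3
  end S3, rejected
w3:
  start at S0
  read 'a': S0 → S6
  read 'a': S6 → S5
  read 'b': S5 → S5
  read 'c': S5 → S5
  read 'a': S5 → S5
  read 'b': S5 → S5
  read 'd': S5 → S5
  read 'd': S5 → S5
  read 'd': S5 → S5
  read 'c': S5 → S5
  read 'c': S5 → S5
  read 'd': S5 → S5
  read 'b': S5 → S5
  end S5, accepted
w4:
  start at S0
  read 'a': S0 → S6
  read 'd': S6 → S4
  read 'd': S4 → S5
  read 'b': S5 → S5
  read 'b': S5 → S5
  read 'c': S5 → S5
  read 'b': S5 → S5
  read 'b': S5 → S5
  read 'a': S5 → S5
  read 'a': S5 → S5
  read 'a': S5 → S5
  read 'c': S5 → S5
  read 'd': S5 → S5
  read 'b': S5 → S5
  read 'b': S5 → S5
  read 'd': S5 → S5
  read 'b': S5 → S5
  end S5, accepted

w1, w3, w4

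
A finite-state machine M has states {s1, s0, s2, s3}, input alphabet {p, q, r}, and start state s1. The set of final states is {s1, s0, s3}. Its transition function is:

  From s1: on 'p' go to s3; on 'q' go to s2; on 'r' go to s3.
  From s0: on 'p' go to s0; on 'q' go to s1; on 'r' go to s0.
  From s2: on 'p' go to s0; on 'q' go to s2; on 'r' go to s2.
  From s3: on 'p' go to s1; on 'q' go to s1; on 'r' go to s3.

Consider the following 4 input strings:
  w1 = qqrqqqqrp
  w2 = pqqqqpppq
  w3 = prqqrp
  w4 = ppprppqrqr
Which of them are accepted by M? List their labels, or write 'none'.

w1, w2, w3, w4

w1:
  start at s1
  read 'q': s1 → s2
  read 'q': s2 → s2
  read 'r': s2 → s2
  read 'q': s2 → s2
  read 'q': s2 → s2
  read 'q': s2 → s2
  read 'q': s2 → s2
  read 'r': s2 → s2
  read 'p': s2 → s0
  end s0, accepted
w2:
  start at s1
  read 'p': s1 → s3
  read 'q': s3 → s1
  read 'q': s1 → s2
  read 'q': s2 → s2
  read 'q': s2 → s2
  read 'p': s2 → s0
  read 'p': s0 → s0
  read 'p': s0 → s0
  read 'q': s0 → s1
  end s1, accepted
w3:
  start at s1
  read 'p': s1 → s3
  read 'r': s3 → s3
  read 'q': s3 → s1
  read 'q': s1 → s2
  read 'r': s2 → s2
  read 'p': s2 → s0
  end s0, accepted
w4:
  start at s1
  read 'p': s1 → s3
  read 'p': s3 → s1
  read 'p': s1 → s3
  read 'r': s3 → s3
  read 'p': s3 → s1
  read 'p': s1 → s3
  read 'q': s3 → s1
  read 'r': s1 → s3
  read 'q': s3 → s1
  read 'r': s1 → s3
  end s3, accepted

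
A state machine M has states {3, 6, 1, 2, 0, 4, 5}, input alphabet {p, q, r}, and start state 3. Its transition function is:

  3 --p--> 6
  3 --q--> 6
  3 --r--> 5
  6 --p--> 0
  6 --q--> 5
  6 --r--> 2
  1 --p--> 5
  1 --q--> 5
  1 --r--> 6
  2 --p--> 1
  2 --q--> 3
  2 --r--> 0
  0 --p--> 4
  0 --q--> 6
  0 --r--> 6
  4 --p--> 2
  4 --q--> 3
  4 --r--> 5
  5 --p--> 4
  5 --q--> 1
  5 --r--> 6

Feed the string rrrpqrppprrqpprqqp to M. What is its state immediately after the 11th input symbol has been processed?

start at 3
read 'r': 3 → 5
read 'r': 5 → 6
read 'r': 6 → 2
read 'p': 2 → 1
read 'q': 1 → 5
read 'r': 5 → 6
read 'p': 6 → 0
read 'p': 0 → 4
read 'p': 4 → 2
read 'r': 2 → 0
read 'r': 0 → 6
After 11 symbols: 6.

6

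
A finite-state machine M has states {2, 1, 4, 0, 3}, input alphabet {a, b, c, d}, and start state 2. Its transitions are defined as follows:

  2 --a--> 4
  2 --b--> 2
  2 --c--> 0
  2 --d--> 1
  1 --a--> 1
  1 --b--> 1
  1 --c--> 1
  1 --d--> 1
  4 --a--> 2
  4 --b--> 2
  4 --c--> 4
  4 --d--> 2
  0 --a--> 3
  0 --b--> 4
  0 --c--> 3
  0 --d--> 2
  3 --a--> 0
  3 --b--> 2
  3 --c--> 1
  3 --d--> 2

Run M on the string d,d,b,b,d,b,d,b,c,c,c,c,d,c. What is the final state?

1

Trace: 2 -d-> 1 -d-> 1 -b-> 1 -b-> 1 -d-> 1 -b-> 1 -d-> 1 -b-> 1 -c-> 1 -c-> 1 -c-> 1 -c-> 1 -d-> 1 -c-> 1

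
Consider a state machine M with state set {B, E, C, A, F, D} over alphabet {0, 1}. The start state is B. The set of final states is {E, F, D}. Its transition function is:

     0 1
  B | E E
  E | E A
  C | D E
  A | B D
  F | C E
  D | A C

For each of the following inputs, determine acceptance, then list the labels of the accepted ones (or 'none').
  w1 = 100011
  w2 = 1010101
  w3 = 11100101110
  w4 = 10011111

w1: Trace: B -1-> E -0-> E -0-> E -0-> E -1-> A -1-> D  → end D, accepted
w2: Trace: B -1-> E -0-> E -1-> A -0-> B -1-> E -0-> E -1-> A  → end A, rejected
w3: Trace: B -1-> E -1-> A -1-> D -0-> A -0-> B -1-> E -0-> E -1-> A -1-> D -1-> C -0-> D  → end D, accepted
w4: Trace: B -1-> E -0-> E -0-> E -1-> A -1-> D -1-> C -1-> E -1-> A  → end A, rejected

w1, w3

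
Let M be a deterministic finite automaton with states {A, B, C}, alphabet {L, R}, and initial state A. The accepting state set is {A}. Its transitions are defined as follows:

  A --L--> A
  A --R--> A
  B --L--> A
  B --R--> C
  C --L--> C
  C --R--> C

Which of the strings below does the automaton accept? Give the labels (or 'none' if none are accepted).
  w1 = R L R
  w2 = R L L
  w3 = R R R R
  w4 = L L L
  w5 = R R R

w1:
  start at A
  read 'R': A → A
  read 'L': A → A
  read 'R': A → A
  end A, accepted
w2:
  start at A
  read 'R': A → A
  read 'L': A → A
  read 'L': A → A
  end A, accepted
w3:
  start at A
  read 'R': A → A
  read 'R': A → A
  read 'R': A → A
  read 'R': A → A
  end A, accepted
w4:
  start at A
  read 'L': A → A
  read 'L': A → A
  read 'L': A → A
  end A, accepted
w5:
  start at A
  read 'R': A → A
  read 'R': A → A
  read 'R': A → A
  end A, accepted

w1, w2, w3, w4, w5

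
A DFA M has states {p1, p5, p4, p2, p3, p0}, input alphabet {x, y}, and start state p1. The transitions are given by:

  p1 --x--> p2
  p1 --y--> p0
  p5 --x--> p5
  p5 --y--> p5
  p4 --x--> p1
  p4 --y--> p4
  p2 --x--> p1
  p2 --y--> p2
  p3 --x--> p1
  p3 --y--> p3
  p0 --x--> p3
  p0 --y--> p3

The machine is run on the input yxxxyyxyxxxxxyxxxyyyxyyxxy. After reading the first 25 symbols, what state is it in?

p2

p1 → p0 → p3 → p1 → p2 → p2 → p2 → p1 → p0 → p3 → p1 → p2 → p1 → p2 → p2 → p1 → p2 → p1 → p0 → p3 → p3 → p1 → p0 → p3 → p1 → p2
After 25 symbols: p2.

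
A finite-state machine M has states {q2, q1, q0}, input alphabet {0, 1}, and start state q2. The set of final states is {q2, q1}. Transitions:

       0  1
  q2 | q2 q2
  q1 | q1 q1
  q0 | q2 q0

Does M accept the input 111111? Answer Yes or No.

Yes

start at q2
read '1': q2 → q2
read '1': q2 → q2
read '1': q2 → q2
read '1': q2 → q2
read '1': q2 → q2
read '1': q2 → q2
End state q2 is accepting.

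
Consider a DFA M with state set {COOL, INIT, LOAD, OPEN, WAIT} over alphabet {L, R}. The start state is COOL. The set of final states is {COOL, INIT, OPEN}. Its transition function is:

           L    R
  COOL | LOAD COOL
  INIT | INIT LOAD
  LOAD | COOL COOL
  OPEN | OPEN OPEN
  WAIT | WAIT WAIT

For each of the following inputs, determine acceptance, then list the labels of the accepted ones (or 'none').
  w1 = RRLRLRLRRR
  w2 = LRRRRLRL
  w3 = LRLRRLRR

w1: COOL → COOL → COOL → LOAD → COOL → LOAD → COOL → LOAD → COOL → COOL → COOL  → end COOL, accepted
w2: COOL → LOAD → COOL → COOL → COOL → COOL → LOAD → COOL → LOAD  → end LOAD, rejected
w3: COOL → LOAD → COOL → LOAD → COOL → COOL → LOAD → COOL → COOL  → end COOL, accepted

w1, w3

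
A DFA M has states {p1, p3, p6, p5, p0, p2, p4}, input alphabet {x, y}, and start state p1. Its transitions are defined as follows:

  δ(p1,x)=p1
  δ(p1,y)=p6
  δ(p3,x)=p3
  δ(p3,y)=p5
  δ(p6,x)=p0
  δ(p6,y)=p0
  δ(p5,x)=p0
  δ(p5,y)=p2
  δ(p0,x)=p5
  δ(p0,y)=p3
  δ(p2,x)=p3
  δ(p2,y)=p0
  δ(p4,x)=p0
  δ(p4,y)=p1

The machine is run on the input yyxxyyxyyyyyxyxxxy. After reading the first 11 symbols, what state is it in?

p0

p1 → p6 → p0 → p5 → p0 → p3 → p5 → p0 → p3 → p5 → p2 → p0
After 11 symbols: p0.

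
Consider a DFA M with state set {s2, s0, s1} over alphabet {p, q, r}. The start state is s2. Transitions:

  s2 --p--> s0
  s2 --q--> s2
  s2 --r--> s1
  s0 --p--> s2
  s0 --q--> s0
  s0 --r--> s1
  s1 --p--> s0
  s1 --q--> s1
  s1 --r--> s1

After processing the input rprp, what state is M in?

s0

Trace: s2 -r-> s1 -p-> s0 -r-> s1 -p-> s0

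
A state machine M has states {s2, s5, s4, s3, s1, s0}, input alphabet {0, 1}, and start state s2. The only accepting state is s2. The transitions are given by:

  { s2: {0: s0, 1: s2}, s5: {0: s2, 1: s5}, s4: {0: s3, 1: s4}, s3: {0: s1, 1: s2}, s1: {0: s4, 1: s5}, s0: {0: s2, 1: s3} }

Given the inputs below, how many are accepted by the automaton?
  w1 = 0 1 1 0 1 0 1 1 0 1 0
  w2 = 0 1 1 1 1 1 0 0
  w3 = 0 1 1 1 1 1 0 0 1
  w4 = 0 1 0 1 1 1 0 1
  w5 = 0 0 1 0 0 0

3

w1: Trace: s2 -0-> s0 -1-> s3 -1-> s2 -0-> s0 -1-> s3 -0-> s1 -1-> s5 -1-> s5 -0-> s2 -1-> s2 -0-> s0  → end s0, rejected
w2: Trace: s2 -0-> s0 -1-> s3 -1-> s2 -1-> s2 -1-> s2 -1-> s2 -0-> s0 -0-> s2  → end s2, accepted
w3: Trace: s2 -0-> s0 -1-> s3 -1-> s2 -1-> s2 -1-> s2 -1-> s2 -0-> s0 -0-> s2 -1-> s2  → end s2, accepted
w4: Trace: s2 -0-> s0 -1-> s3 -0-> s1 -1-> s5 -1-> s5 -1-> s5 -0-> s2 -1-> s2  → end s2, accepted
w5: Trace: s2 -0-> s0 -0-> s2 -1-> s2 -0-> s0 -0-> s2 -0-> s0  → end s0, rejected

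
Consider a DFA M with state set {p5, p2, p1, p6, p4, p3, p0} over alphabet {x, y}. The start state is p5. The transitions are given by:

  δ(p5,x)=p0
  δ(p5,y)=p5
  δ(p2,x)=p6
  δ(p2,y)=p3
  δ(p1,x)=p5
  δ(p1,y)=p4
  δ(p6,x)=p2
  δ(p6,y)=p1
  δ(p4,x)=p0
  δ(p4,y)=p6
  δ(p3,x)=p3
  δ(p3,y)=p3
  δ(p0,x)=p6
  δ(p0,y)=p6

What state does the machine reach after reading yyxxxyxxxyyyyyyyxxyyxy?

start at p5
read 'y': p5 → p5
read 'y': p5 → p5
read 'x': p5 → p0
read 'x': p0 → p6
read 'x': p6 → p2
read 'y': p2 → p3
read 'x': p3 → p3
read 'x': p3 → p3
read 'x': p3 → p3
read 'y': p3 → p3
read 'y': p3 → p3
read 'y': p3 → p3
read 'y': p3 → p3
read 'y': p3 → p3
read 'y': p3 → p3
read 'y': p3 → p3
read 'x': p3 → p3
read 'x': p3 → p3
read 'y': p3 → p3
read 'y': p3 → p3
read 'x': p3 → p3
read 'y': p3 → p3

p3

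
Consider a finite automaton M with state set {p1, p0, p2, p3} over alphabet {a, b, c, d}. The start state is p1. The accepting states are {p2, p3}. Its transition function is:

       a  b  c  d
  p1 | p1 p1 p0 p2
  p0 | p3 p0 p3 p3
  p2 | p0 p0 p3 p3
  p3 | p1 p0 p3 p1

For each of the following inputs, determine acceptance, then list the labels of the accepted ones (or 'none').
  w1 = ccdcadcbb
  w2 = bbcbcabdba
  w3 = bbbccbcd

w2

w1:
  start at p1
  read 'c': p1 → p0
  read 'c': p0 → p3
  read 'd': p3 → p1
  read 'c': p1 → p0
  read 'a': p0 → p3
  read 'd': p3 → p1
  read 'c': p1 → p0
  read 'b': p0 → p0
  read 'b': p0 → p0
  end p0, rejected
w2:
  start at p1
  read 'b': p1 → p1
  read 'b': p1 → p1
  read 'c': p1 → p0
  read 'b': p0 → p0
  read 'c': p0 → p3
  read 'a': p3 → p1
  read 'b': p1 → p1
  read 'd': p1 → p2
  read 'b': p2 → p0
  read 'a': p0 → p3
  end p3, accepted
w3:
  start at p1
  read 'b': p1 → p1
  read 'b': p1 → p1
  read 'b': p1 → p1
  read 'c': p1 → p0
  read 'c': p0 → p3
  read 'b': p3 → p0
  read 'c': p0 → p3
  read 'd': p3 → p1
  end p1, rejected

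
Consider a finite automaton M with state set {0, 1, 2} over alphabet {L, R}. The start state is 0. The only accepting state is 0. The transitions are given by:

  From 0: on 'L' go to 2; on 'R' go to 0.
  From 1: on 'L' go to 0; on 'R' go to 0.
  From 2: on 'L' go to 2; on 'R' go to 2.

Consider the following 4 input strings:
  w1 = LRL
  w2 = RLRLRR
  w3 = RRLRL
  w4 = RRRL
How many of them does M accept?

0

w1:
  start at 0
  read 'L': 0 → 2
  read 'R': 2 → 2
  read 'L': 2 → 2
  end 2, rejected
w2:
  start at 0
  read 'R': 0 → 0
  read 'L': 0 → 2
  read 'R': 2 → 2
  read 'L': 2 → 2
  read 'R': 2 → 2
  read 'R': 2 → 2
  end 2, rejected
w3:
  start at 0
  read 'R': 0 → 0
  read 'R': 0 → 0
  read 'L': 0 → 2
  read 'R': 2 → 2
  read 'L': 2 → 2
  end 2, rejected
w4:
  start at 0
  read 'R': 0 → 0
  read 'R': 0 → 0
  read 'R': 0 → 0
  read 'L': 0 → 2
  end 2, rejected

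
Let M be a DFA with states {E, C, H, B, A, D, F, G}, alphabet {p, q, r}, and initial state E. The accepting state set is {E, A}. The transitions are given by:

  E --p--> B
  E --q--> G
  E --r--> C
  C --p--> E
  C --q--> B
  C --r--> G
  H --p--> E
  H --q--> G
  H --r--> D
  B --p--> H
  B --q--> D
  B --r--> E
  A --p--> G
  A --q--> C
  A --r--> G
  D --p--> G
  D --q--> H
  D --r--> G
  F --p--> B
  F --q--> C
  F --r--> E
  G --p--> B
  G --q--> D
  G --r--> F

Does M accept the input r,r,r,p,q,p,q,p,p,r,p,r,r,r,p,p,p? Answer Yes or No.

E → C → G → F → B → D → G → D → G → B → E → B → E → C → G → B → H → E
End state E is accepting.

Yes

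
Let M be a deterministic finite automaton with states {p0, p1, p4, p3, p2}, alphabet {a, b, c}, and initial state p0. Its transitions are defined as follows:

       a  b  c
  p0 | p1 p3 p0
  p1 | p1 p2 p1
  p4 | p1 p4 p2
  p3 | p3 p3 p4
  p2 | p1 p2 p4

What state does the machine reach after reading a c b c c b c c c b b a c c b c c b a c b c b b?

p0 → p1 → p1 → p2 → p4 → p2 → p2 → p4 → p2 → p4 → p4 → p4 → p1 → p1 → p1 → p2 → p4 → p2 → p2 → p1 → p1 → p2 → p4 → p4 → p4

p4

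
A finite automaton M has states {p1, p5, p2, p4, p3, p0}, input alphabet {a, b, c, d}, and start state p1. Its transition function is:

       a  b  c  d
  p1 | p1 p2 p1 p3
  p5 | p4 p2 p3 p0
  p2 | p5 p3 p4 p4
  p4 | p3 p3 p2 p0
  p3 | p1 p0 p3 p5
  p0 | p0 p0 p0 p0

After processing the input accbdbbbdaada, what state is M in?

p0

Trace: p1 -a-> p1 -c-> p1 -c-> p1 -b-> p2 -d-> p4 -b-> p3 -b-> p0 -b-> p0 -d-> p0 -a-> p0 -a-> p0 -d-> p0 -a-> p0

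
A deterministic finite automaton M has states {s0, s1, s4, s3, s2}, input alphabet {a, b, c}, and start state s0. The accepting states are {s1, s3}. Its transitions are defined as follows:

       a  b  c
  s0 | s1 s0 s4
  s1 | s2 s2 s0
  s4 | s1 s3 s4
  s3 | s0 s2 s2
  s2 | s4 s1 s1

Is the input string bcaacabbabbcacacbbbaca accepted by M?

start at s0
read 'b': s0 → s0
read 'c': s0 → s4
read 'a': s4 → s1
read 'a': s1 → s2
read 'c': s2 → s1
read 'a': s1 → s2
read 'b': s2 → s1
read 'b': s1 → s2
read 'a': s2 → s4
read 'b': s4 → s3
read 'b': s3 → s2
read 'c': s2 → s1
read 'a': s1 → s2
read 'c': s2 → s1
read 'a': s1 → s2
read 'c': s2 → s1
read 'b': s1 → s2
read 'b': s2 → s1
read 'b': s1 → s2
read 'a': s2 → s4
read 'c': s4 → s4
read 'a': s4 → s1
End state s1 is accepting.

Yes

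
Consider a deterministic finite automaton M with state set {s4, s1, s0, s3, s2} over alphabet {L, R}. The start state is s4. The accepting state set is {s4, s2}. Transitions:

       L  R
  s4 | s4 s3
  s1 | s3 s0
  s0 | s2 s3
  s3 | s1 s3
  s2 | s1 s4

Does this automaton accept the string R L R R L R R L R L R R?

No

Trace: s4 -R-> s3 -L-> s1 -R-> s0 -R-> s3 -L-> s1 -R-> s0 -R-> s3 -L-> s1 -R-> s0 -L-> s2 -R-> s4 -R-> s3
End state s3 is not accepting.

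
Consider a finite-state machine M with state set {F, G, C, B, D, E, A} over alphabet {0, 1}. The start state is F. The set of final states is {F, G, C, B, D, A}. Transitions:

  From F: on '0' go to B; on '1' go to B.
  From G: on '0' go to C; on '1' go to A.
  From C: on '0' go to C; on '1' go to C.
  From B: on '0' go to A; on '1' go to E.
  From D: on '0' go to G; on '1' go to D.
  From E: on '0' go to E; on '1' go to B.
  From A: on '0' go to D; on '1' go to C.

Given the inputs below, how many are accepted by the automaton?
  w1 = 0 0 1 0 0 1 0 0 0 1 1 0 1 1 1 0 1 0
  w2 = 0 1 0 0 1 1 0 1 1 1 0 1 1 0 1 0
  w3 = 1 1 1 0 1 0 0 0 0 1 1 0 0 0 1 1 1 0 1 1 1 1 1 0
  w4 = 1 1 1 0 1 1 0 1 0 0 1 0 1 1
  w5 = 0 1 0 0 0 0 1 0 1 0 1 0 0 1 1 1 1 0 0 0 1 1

5

w1: F → B → A → C → C → C → C → C → C → C → C → C → C → C → C → C → C → C → C  → end C, accepted
w2: F → B → E → E → E → B → E → E → B → E → B → A → C → C → C → C → C  → end C, accepted
w3: F → B → E → B → A → C → C → C → C → C → C → C → C → C → C → C → C → C → C → C → C → C → C → C → C  → end C, accepted
w4: F → B → E → B → A → C → C → C → C → C → C → C → C → C → C  → end C, accepted
w5: F → B → E → E → E → E → E → B → A → C → C → C → C → C → C → C → C → C → C → C → C → C → C  → end C, accepted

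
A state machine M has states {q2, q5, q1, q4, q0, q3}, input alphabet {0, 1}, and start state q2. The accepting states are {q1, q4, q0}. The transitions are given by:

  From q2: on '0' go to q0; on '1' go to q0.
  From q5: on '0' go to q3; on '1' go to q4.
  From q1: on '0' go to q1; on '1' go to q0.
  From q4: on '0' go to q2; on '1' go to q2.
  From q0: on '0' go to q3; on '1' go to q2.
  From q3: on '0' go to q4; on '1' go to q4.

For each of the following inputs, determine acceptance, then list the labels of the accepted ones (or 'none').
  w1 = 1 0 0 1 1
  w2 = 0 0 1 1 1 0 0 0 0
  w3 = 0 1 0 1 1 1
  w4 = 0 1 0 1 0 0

w1, w2

w1: Trace: q2 -1-> q0 -0-> q3 -0-> q4 -1-> q2 -1-> q0  → end q0, accepted
w2: Trace: q2 -0-> q0 -0-> q3 -1-> q4 -1-> q2 -1-> q0 -0-> q3 -0-> q4 -0-> q2 -0-> q0  → end q0, accepted
w3: Trace: q2 -0-> q0 -1-> q2 -0-> q0 -1-> q2 -1-> q0 -1-> q2  → end q2, rejected
w4: Trace: q2 -0-> q0 -1-> q2 -0-> q0 -1-> q2 -0-> q0 -0-> q3  → end q3, rejected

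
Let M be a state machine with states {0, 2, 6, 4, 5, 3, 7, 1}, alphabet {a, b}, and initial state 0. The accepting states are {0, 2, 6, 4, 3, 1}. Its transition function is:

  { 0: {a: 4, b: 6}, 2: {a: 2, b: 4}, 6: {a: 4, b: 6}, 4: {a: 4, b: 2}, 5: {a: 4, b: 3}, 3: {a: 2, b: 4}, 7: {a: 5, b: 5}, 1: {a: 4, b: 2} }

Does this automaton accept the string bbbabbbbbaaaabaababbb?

Yes

Trace: 0 -b-> 6 -b-> 6 -b-> 6 -a-> 4 -b-> 2 -b-> 4 -b-> 2 -b-> 4 -b-> 2 -a-> 2 -a-> 2 -a-> 2 -a-> 2 -b-> 4 -a-> 4 -a-> 4 -b-> 2 -a-> 2 -b-> 4 -b-> 2 -b-> 4
End state 4 is accepting.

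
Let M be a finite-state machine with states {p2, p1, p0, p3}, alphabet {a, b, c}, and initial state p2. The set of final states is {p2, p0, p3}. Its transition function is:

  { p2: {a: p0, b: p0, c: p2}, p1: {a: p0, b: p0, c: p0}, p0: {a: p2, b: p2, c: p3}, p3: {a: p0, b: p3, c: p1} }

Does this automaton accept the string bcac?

Trace: p2 -b-> p0 -c-> p3 -a-> p0 -c-> p3
End state p3 is accepting.

Yes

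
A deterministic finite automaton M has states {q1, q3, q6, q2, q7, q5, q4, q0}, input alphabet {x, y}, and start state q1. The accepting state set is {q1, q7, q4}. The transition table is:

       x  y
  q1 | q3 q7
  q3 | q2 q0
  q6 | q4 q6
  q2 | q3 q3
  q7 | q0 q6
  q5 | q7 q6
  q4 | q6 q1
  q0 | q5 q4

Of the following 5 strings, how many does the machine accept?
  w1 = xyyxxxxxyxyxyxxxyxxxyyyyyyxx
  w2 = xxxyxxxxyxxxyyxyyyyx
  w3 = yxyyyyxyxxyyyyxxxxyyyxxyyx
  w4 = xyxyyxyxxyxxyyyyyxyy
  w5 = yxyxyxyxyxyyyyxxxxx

w1:
  start at q1
  read 'x': q1 → q3
  read 'y': q3 → q0
  read 'y': q0 → q4
  read 'x': q4 → q6
  read 'x': q6 → q4
  read 'x': q4 → q6
  read 'x': q6 → q4
  read 'x': q4 → q6
  read 'y': q6 → q6
  read 'x': q6 → q4
  read 'y': q4 → q1
  read 'x': q1 → q3
  read 'y': q3 → q0
  read 'x': q0 → q5
  read 'x': q5 → q7
  read 'x': q7 → q0
  read 'y': q0 → q4
  read 'x': q4 → q6
  read 'x': q6 → q4
  read 'x': q4 → q6
  read 'y': q6 → q6
  read 'y': q6 → q6
  read 'y': q6 → q6
  read 'y': q6 → q6
  read 'y': q6 → q6
  read 'y': q6 → q6
  read 'x': q6 → q4
  read 'x': q4 → q6
  end q6, rejected
w2:
  start at q1
  read 'x': q1 → q3
  read 'x': q3 → q2
  read 'x': q2 → q3
  read 'y': q3 → q0
  read 'x': q0 → q5
  read 'x': q5 → q7
  read 'x': q7 → q0
  read 'x': q0 → q5
  read 'y': q5 → q6
  read 'x': q6 → q4
  read 'x': q4 → q6
  read 'x': q6 → q4
  read 'y': q4 → q1
  read 'y': q1 → q7
  read 'x': q7 → q0
  read 'y': q0 → q4
  read 'y': q4 → q1
  read 'y': q1 → q7
  read 'y': q7 → q6
  read 'x': q6 → q4
  end q4, accepted
w3:
  start at q1
  read 'y': q1 → q7
  read 'x': q7 → q0
  read 'y': q0 → q4
  read 'y': q4 → q1
  read 'y': q1 → q7
  read 'y': q7 → q6
  read 'x': q6 → q4
  read 'y': q4 → q1
  read 'x': q1 → q3
  read 'x': q3 → q2
  read 'y': q2 → q3
  read 'y': q3 → q0
  read 'y': q0 → q4
  read 'y': q4 → q1
  read 'x': q1 → q3
  read 'x': q3 → q2
  read 'x': q2 → q3
  read 'x': q3 → q2
  read 'y': q2 → q3
  read 'y': q3 → q0
  read 'y': q0 → q4
  read 'x': q4 → q6
  read 'x': q6 → q4
  read 'y': q4 → q1
  read 'y': q1 → q7
  read 'x': q7 → q0
  end q0, rejected
w4:
  start at q1
  read 'x': q1 → q3
  read 'y': q3 → q0
  read 'x': q0 → q5
  read 'y': q5 → q6
  read 'y': q6 → q6
  read 'x': q6 → q4
  read 'y': q4 → q1
  read 'x': q1 → q3
  read 'x': q3 → q2
  read 'y': q2 → q3
  read 'x': q3 → q2
  read 'x': q2 → q3
  read 'y': q3 → q0
  read 'y': q0 → q4
  read 'y': q4 → q1
  read 'y': q1 → q7
  read 'y': q7 → q6
  read 'x': q6 → q4
  read 'y': q4 → q1
  read 'y': q1 → q7
  end q7, accepted
w5:
  start at q1
  read 'y': q1 → q7
  read 'x': q7 → q0
  read 'y': q0 → q4
  read 'x': q4 → q6
  read 'y': q6 → q6
  read 'x': q6 → q4
  read 'y': q4 → q1
  read 'x': q1 → q3
  read 'y': q3 → q0
  read 'x': q0 → q5
  read 'y': q5 → q6
  read 'y': q6 → q6
  read 'y': q6 → q6
  read 'y': q6 → q6
  read 'x': q6 → q4
  read 'x': q4 → q6
  read 'x': q6 → q4
  read 'x': q4 → q6
  read 'x': q6 → q4
  end q4, accepted

3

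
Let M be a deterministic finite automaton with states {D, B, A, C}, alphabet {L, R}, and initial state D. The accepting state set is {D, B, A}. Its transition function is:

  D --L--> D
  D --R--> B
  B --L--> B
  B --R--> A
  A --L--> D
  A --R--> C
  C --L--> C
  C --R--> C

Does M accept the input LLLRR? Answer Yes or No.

start at D
read 'L': D → D
read 'L': D → D
read 'L': D → D
read 'R': D → B
read 'R': B → A
End state A is accepting.

Yes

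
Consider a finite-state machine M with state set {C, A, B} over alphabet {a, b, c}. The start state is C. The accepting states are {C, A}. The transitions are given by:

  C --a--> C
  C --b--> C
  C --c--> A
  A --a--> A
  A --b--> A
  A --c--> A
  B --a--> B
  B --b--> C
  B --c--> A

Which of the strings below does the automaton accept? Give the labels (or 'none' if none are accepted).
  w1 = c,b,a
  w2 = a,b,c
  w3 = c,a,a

w1, w2, w3

w1: C → A → A → A  → end A, accepted
w2: C → C → C → A  → end A, accepted
w3: C → A → A → A  → end A, accepted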